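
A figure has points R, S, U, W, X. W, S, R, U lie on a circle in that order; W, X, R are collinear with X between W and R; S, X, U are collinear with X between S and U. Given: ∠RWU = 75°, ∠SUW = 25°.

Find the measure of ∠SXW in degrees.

∠SXW = 100°

1. ∠RSU = 75°  [same arc RU]
2. ∠SRW = 25°  [same arc WS]
3. ∠RXS = 80°  [△SXR]
4. ∠SXW = 100°  [linear pair at X on WR]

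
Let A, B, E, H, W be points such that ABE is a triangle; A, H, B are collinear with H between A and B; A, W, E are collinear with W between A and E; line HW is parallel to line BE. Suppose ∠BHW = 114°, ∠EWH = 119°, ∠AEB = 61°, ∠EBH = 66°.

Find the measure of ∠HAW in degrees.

1. ∠AHW = 66°  [linear pair at H on AB]
2. ∠AWH = 61°  [linear pair at W on AE]
3. ∠HAW = 53°  [△AHW]

∠HAW = 53°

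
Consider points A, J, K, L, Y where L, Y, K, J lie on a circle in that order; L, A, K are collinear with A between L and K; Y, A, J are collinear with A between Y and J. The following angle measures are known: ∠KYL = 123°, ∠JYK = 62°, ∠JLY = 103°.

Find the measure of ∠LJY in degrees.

1. ∠KJL = 57°  [cyclic LYKJ, opposite ∠Y+∠J]
2. ∠JLK = 62°  [same arc KJ]
3. ∠JKL = 61°  [△LKJ]
4. ∠JYL = 61°  [same arc LJ]
5. ∠LJY = 16°  [△LYJ]

∠LJY = 16°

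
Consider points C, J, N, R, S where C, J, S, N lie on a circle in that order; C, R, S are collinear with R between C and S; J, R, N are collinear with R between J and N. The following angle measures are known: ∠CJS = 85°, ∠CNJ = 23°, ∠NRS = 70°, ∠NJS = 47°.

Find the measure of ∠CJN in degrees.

1. ∠CSJ = 23°  [same arc CJ]
2. ∠CRJ = 70°  [vertical angles at R]
3. ∠JCS = 72°  [△CJS]
4. ∠CJN = 38°  [△CRJ]

∠CJN = 38°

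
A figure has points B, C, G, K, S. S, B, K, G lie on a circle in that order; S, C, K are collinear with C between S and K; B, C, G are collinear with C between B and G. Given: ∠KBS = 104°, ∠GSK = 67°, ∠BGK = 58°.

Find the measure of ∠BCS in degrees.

1. ∠KGS = 76°  [cyclic SBKG, opposite ∠B+∠G]
2. ∠GKS = 37°  [△SKG]
3. ∠BSK = 58°  [same arc BK]
4. ∠GBS = 37°  [same arc SG]
5. ∠BCS = 85°  [△SCB]

∠BCS = 85°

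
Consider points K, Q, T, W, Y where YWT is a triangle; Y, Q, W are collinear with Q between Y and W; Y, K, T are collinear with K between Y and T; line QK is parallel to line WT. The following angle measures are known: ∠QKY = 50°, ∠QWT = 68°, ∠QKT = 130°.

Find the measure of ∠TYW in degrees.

1. ∠WTY = 50°  [QK∥WT, corresponding at K]
2. ∠TWY = 68°  [Q on ray WY]
3. ∠TYW = 62°  [△YWT]

∠TYW = 62°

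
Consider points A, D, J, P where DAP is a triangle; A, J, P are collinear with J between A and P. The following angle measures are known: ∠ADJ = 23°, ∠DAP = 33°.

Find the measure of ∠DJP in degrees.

1. ∠DAJ = 33°  [J on ray AP]
2. ∠AJD = 124°  [△DAJ]
3. ∠DJP = 56°  [linear pair at J on AP]

∠DJP = 56°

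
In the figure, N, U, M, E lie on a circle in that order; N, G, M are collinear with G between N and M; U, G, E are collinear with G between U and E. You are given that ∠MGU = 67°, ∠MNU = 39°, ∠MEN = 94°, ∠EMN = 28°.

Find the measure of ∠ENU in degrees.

∠ENU = 97°

1. ∠EGN = 67°  [vertical angles at G]
2. ∠NGU = 113°  [linear pair at G on NM]
3. ∠EUN = 28°  [△NGU]
4. ∠ENM = 58°  [△NME]
5. ∠NEU = 55°  [△NGE]
6. ∠ENU = 97°  [△NUE]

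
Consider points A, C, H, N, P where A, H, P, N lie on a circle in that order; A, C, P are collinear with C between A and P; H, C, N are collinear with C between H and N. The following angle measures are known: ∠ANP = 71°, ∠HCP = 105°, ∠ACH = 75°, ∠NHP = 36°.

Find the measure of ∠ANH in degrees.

1. ∠ACN = 105°  [vertical angles at C]
2. ∠NAP = 36°  [same arc PN]
3. ∠ANH = 39°  [△ACN]

∠ANH = 39°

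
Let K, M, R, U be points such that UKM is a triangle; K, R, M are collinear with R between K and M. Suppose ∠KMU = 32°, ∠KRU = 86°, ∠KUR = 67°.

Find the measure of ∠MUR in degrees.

∠MUR = 54°

1. ∠RMU = 32°  [R on ray MK]
2. ∠MRU = 94°  [linear pair at R on KM]
3. ∠MUR = 54°  [△URM]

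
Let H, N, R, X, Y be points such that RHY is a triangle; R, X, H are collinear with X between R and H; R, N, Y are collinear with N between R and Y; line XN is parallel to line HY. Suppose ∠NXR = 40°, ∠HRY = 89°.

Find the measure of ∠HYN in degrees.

∠HYN = 51°

1. ∠RHY = 40°  [XN∥HY, corresponding at X]
2. ∠HYR = 51°  [△RHY]
3. ∠HYN = 51°  [N on ray YR]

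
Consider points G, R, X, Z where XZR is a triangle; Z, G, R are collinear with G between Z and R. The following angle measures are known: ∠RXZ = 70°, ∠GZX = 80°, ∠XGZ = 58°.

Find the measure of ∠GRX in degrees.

1. ∠RZX = 80°  [G on ray ZR]
2. ∠XRZ = 30°  [△XZR]
3. ∠GRX = 30°  [G on ray RZ]

∠GRX = 30°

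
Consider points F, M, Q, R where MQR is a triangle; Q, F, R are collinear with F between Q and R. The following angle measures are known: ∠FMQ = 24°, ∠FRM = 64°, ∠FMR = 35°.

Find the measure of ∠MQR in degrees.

1. ∠MFR = 81°  [△MFR]
2. ∠MFQ = 99°  [linear pair at F on QR]
3. ∠FQM = 57°  [△MQF]
4. ∠MQR = 57°  [F on ray QR]

∠MQR = 57°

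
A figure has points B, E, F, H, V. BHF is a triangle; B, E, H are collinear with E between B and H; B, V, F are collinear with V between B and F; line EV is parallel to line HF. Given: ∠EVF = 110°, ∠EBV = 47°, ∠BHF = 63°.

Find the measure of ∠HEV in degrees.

∠HEV = 117°

1. ∠BVE = 70°  [linear pair at V on BF]
2. ∠BEV = 63°  [△BEV]
3. ∠HEV = 117°  [linear pair at E on BH]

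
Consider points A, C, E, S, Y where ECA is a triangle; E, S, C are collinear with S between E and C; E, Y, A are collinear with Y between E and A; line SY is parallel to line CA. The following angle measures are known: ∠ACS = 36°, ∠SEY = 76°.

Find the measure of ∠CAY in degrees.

1. ∠ACE = 36°  [S on ray CE]
2. ∠AEC = 76°  [S on EC, Y on EA]
3. ∠CAE = 68°  [△ECA]
4. ∠CAY = 68°  [Y on ray AE]

∠CAY = 68°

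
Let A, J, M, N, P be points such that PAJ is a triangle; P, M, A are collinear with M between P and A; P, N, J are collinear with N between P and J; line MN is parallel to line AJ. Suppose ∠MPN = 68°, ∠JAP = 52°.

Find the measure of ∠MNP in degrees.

∠MNP = 60°

1. ∠APJ = 68°  [M on PA, N on PJ]
2. ∠AJP = 60°  [△PAJ]
3. ∠MNP = 60°  [MN∥AJ, corresponding at N]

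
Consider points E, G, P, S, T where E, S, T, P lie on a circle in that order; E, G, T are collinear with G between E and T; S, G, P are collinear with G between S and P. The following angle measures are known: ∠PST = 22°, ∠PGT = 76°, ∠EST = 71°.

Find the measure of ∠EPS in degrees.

∠EPS = 54°

1. ∠PET = 22°  [same arc TP]
2. ∠EGP = 104°  [linear pair at G on ET]
3. ∠EPS = 54°  [△EGP]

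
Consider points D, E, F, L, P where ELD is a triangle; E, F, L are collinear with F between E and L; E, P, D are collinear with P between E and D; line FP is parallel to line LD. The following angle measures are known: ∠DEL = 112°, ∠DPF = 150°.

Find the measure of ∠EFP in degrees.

∠EFP = 38°

1. ∠FEP = 112°  [F on EL, P on ED]
2. ∠EPF = 30°  [linear pair at P on ED]
3. ∠EFP = 38°  [△EFP]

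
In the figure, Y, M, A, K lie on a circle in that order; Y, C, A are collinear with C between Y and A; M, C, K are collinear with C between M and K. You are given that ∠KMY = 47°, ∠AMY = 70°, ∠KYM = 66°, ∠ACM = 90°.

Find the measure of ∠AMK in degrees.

1. ∠KAY = 47°  [same arc YK]
2. ∠AKY = 110°  [cyclic YMAK, opposite ∠M+∠K]
3. ∠AYK = 23°  [△YAK]
4. ∠AMK = 23°  [same arc AK]

∠AMK = 23°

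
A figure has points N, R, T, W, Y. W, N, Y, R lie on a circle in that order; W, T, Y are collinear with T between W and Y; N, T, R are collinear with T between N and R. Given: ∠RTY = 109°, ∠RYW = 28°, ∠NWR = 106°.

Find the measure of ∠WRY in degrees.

∠WRY = 89°

1. ∠RTW = 71°  [linear pair at T on WY]
2. ∠RNW = 28°  [same arc WR]
3. ∠NRW = 46°  [△WNR]
4. ∠RWY = 63°  [△WTR]
5. ∠WRY = 89°  [△WYR]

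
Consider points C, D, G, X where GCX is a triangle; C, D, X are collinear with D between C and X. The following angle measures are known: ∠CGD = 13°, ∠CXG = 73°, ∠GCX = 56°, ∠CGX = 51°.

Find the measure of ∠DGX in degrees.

1. ∠DXG = 73°  [D on ray XC]
2. ∠DCG = 56°  [D on ray CX]
3. ∠CDG = 111°  [△GCD]
4. ∠GDX = 69°  [linear pair at D on CX]
5. ∠DGX = 38°  [△GDX]

∠DGX = 38°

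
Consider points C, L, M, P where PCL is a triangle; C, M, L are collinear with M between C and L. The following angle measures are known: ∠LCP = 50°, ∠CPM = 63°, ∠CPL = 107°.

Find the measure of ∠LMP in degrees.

1. ∠MCP = 50°  [M on ray CL]
2. ∠CMP = 67°  [△PCM]
3. ∠LMP = 113°  [linear pair at M on CL]

∠LMP = 113°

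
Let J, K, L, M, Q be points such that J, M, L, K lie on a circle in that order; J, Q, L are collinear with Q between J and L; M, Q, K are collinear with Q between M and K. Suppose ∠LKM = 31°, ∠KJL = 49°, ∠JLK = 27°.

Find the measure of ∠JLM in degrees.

1. ∠LJM = 31°  [same arc ML]
2. ∠JKL = 104°  [△JLK]
3. ∠JML = 76°  [cyclic JMLK, opposite ∠M+∠K]
4. ∠JLM = 73°  [△JML]

∠JLM = 73°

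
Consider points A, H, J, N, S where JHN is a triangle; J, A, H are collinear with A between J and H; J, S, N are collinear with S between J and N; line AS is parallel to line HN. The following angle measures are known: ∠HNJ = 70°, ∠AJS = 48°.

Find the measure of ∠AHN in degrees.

∠AHN = 62°

1. ∠ASJ = 70°  [AS∥HN, corresponding at S]
2. ∠JAS = 62°  [△JAS]
3. ∠HAS = 118°  [linear pair at A on JH]
4. ∠AHN = 62°  [AS∥HN, co-interior at H–A]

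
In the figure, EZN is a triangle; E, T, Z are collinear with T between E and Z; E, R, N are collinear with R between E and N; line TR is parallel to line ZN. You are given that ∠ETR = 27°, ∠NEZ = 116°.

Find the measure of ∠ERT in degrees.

1. ∠EZN = 27°  [TR∥ZN, corresponding at T]
2. ∠ENZ = 37°  [△EZN]
3. ∠ERT = 37°  [TR∥ZN, corresponding at R]

∠ERT = 37°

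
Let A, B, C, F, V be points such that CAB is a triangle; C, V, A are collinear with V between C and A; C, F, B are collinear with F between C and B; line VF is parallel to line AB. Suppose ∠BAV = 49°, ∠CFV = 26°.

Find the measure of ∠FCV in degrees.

1. ∠BAC = 49°  [V on ray AC]
2. ∠ABC = 26°  [VF∥AB, corresponding at F]
3. ∠ACB = 105°  [△CAB]
4. ∠FCV = 105°  [V on CA, F on CB]

∠FCV = 105°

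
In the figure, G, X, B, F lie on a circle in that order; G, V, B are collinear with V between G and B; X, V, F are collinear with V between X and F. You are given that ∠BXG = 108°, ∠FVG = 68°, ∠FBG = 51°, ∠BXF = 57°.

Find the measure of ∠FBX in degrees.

∠FBX = 106°

1. ∠BVF = 112°  [linear pair at V on GB]
2. ∠BFX = 17°  [△BVF]
3. ∠FBX = 106°  [△XBF]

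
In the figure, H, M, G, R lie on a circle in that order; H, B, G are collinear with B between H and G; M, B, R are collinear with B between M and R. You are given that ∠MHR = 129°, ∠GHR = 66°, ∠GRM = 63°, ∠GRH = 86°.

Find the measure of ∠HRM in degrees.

1. ∠HGR = 28°  [△HGR]
2. ∠HMR = 28°  [same arc HR]
3. ∠HRM = 23°  [△HMR]

∠HRM = 23°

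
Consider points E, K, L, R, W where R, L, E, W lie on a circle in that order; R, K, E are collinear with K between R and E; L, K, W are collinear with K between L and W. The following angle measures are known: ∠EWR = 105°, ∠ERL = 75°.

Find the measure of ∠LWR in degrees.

1. ∠ELR = 75°  [cyclic RLEW, opposite ∠L+∠W]
2. ∠LER = 30°  [△RLE]
3. ∠LWR = 30°  [same arc RL]

∠LWR = 30°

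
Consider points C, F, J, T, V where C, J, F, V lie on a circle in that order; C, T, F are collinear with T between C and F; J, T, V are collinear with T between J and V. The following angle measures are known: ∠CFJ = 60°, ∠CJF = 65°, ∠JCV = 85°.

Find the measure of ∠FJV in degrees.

1. ∠FCJ = 55°  [△CJF]
2. ∠JFV = 95°  [cyclic CJFV, opposite ∠C+∠F]
3. ∠FVJ = 55°  [same arc JF]
4. ∠FJV = 30°  [△JFV]

∠FJV = 30°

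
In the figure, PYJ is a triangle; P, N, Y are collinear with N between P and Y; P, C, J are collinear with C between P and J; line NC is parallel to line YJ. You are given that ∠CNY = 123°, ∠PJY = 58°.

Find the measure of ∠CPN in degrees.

∠CPN = 65°

1. ∠CNP = 57°  [linear pair at N on PY]
2. ∠NCP = 58°  [NC∥YJ, corresponding at C]
3. ∠CPN = 65°  [△PNC]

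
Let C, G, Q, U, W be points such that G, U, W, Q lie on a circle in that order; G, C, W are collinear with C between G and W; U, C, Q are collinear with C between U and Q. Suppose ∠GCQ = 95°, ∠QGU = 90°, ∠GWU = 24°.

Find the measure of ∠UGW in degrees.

∠UGW = 29°

1. ∠UCW = 95°  [vertical angles at C]
2. ∠GQU = 24°  [same arc GU]
3. ∠GCU = 85°  [linear pair at C on GW]
4. ∠GUQ = 66°  [△GUQ]
5. ∠UGW = 29°  [△GCU]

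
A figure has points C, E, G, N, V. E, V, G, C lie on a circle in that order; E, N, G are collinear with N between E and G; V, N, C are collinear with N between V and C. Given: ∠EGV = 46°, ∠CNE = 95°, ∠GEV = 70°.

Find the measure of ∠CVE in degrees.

∠CVE = 25°

1. ∠GNV = 95°  [vertical angles at N]
2. ∠ENV = 85°  [linear pair at N on EG]
3. ∠CVE = 25°  [△ENV]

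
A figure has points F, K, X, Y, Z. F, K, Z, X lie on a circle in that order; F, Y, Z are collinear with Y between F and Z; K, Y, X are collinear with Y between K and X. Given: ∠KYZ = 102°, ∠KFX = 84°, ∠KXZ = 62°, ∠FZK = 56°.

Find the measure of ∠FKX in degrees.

∠FKX = 40°

1. ∠FYK = 78°  [linear pair at Y on FZ]
2. ∠KFZ = 62°  [same arc KZ]
3. ∠FKX = 40°  [△FYK]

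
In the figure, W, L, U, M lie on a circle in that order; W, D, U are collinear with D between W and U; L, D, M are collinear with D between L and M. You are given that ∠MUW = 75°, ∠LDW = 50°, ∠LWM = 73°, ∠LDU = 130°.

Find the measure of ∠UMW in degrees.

∠UMW = 87°

1. ∠MLW = 75°  [same arc WM]
2. ∠LMW = 32°  [△WLM]
3. ∠MDW = 130°  [vertical angles at D]
4. ∠MWU = 18°  [△WDM]
5. ∠UMW = 87°  [△WUM]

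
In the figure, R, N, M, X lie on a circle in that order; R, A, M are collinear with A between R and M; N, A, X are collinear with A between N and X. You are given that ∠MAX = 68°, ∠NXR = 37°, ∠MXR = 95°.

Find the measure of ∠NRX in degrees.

∠NRX = 89°

1. ∠RAX = 112°  [linear pair at A on RM]
2. ∠MRX = 31°  [△RAX]
3. ∠RMX = 54°  [△RMX]
4. ∠RNX = 54°  [same arc RX]
5. ∠NRX = 89°  [△RNX]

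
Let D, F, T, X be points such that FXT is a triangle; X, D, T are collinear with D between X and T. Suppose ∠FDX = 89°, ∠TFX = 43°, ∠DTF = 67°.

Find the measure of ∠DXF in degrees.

1. ∠FTX = 67°  [D on ray TX]
2. ∠FXT = 70°  [△FXT]
3. ∠DXF = 70°  [D on ray XT]

∠DXF = 70°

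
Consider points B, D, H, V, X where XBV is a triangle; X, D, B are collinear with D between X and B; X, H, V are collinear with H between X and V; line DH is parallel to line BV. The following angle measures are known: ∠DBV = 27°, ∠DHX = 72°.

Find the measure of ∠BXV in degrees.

1. ∠VBX = 27°  [D on ray BX]
2. ∠BVX = 72°  [DH∥BV, corresponding at H]
3. ∠BXV = 81°  [△XBV]

∠BXV = 81°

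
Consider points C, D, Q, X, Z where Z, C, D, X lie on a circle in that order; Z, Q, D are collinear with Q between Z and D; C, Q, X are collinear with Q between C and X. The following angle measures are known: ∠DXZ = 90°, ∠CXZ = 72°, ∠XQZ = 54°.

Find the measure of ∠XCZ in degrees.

∠XCZ = 36°

1. ∠DCZ = 90°  [cyclic ZCDX, opposite ∠C+∠X]
2. ∠CDZ = 72°  [same arc ZC]
3. ∠CQD = 54°  [vertical angles at Q]
4. ∠CZD = 18°  [△ZCD]
5. ∠CQZ = 126°  [linear pair at Q on ZD]
6. ∠XCZ = 36°  [△ZQC]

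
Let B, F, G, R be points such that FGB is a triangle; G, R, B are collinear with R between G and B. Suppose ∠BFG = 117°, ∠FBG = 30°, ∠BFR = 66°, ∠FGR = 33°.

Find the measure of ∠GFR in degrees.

1. ∠FBR = 30°  [R on ray BG]
2. ∠BRF = 84°  [△FRB]
3. ∠FRG = 96°  [linear pair at R on GB]
4. ∠GFR = 51°  [△FGR]

∠GFR = 51°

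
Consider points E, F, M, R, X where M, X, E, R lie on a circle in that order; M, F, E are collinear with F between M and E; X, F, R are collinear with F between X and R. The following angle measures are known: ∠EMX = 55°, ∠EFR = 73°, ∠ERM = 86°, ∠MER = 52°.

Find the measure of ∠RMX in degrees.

1. ∠MFR = 107°  [linear pair at F on ME]
2. ∠EMR = 42°  [△MER]
3. ∠MXR = 52°  [same arc MR]
4. ∠MRX = 31°  [△MFR]
5. ∠RMX = 97°  [△MXR]

∠RMX = 97°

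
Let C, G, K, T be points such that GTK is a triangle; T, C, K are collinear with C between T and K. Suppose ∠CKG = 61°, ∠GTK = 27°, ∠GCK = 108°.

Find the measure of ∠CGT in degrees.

∠CGT = 81°

1. ∠CTG = 27°  [C on ray TK]
2. ∠GCT = 72°  [linear pair at C on TK]
3. ∠CGT = 81°  [△GTC]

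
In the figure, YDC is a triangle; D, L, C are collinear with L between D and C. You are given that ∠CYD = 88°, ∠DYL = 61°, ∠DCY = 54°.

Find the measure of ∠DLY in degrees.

1. ∠CDY = 38°  [△YDC]
2. ∠LDY = 38°  [L on ray DC]
3. ∠DLY = 81°  [△YDL]

∠DLY = 81°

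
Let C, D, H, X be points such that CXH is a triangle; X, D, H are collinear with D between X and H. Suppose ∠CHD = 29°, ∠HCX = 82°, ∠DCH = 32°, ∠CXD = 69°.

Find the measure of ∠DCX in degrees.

1. ∠CDH = 119°  [△CDH]
2. ∠CDX = 61°  [linear pair at D on XH]
3. ∠DCX = 50°  [△CXD]

∠DCX = 50°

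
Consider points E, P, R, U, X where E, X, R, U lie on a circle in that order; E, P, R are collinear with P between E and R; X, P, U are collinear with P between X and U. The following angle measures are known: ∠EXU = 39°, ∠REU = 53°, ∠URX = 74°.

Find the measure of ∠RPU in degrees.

1. ∠ERU = 39°  [same arc EU]
2. ∠RXU = 53°  [same arc RU]
3. ∠RUX = 53°  [△XRU]
4. ∠RPU = 88°  [△RPU]

∠RPU = 88°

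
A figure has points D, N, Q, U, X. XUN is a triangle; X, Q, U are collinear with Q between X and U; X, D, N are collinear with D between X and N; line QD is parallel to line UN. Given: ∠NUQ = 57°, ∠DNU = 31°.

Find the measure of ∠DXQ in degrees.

∠DXQ = 92°

1. ∠NUX = 57°  [Q on ray UX]
2. ∠UNX = 31°  [D on ray NX]
3. ∠NXU = 92°  [△XUN]
4. ∠DXQ = 92°  [Q on XU, D on XN]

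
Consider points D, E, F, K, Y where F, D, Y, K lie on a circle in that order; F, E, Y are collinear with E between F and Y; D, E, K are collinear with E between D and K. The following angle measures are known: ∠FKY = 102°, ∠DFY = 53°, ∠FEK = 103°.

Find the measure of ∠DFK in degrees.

1. ∠FDY = 78°  [cyclic FDYK, opposite ∠D+∠K]
2. ∠DKY = 53°  [same arc DY]
3. ∠DYF = 49°  [△FDY]
4. ∠KEY = 77°  [linear pair at E on FY]
5. ∠FYK = 50°  [△YEK]
6. ∠DKF = 49°  [same arc FD]
7. ∠FDK = 50°  [same arc FK]
8. ∠DFK = 81°  [△FDK]

∠DFK = 81°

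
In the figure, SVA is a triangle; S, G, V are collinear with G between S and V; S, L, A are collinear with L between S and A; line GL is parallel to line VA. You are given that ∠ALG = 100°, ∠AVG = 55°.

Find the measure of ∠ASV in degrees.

1. ∠GLS = 80°  [linear pair at L on SA]
2. ∠AVS = 55°  [G on ray VS]
3. ∠SAV = 80°  [GL∥VA, corresponding at L]
4. ∠ASV = 45°  [△SVA]

∠ASV = 45°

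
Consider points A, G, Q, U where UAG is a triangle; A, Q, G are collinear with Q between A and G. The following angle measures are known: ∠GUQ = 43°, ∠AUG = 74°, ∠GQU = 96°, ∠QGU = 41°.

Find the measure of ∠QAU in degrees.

1. ∠AGU = 41°  [Q on ray GA]
2. ∠GAU = 65°  [△UAG]
3. ∠QAU = 65°  [Q on ray AG]

∠QAU = 65°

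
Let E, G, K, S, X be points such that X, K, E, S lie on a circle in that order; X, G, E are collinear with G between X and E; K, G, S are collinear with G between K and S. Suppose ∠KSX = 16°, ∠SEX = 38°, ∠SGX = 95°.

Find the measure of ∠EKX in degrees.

∠EKX = 107°

1. ∠EXS = 69°  [△XGS]
2. ∠ESX = 73°  [△XES]
3. ∠EKX = 107°  [cyclic XKES, opposite ∠K+∠S]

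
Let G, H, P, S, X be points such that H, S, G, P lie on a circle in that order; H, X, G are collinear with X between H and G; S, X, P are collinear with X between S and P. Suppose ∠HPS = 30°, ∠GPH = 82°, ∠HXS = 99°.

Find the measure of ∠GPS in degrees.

∠GPS = 52°

1. ∠HGS = 30°  [same arc HS]
2. ∠GSH = 98°  [cyclic HSGP, opposite ∠S+∠P]
3. ∠GHS = 52°  [△HSG]
4. ∠GPS = 52°  [same arc SG]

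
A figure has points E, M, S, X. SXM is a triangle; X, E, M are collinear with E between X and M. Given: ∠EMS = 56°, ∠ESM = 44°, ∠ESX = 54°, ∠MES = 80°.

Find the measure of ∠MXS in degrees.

∠MXS = 26°

1. ∠SEX = 100°  [linear pair at E on XM]
2. ∠EXS = 26°  [△SXE]
3. ∠MXS = 26°  [E on ray XM]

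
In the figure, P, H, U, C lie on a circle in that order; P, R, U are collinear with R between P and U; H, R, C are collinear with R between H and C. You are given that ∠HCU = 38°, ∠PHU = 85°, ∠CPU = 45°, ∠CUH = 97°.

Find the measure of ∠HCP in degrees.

1. ∠HPU = 38°  [same arc HU]
2. ∠HUP = 57°  [△PHU]
3. ∠HCP = 57°  [same arc PH]

∠HCP = 57°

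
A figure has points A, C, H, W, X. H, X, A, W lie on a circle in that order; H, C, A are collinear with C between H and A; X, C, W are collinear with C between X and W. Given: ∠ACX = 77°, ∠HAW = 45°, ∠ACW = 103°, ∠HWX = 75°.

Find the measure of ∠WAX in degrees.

∠WAX = 120°

1. ∠HXW = 45°  [same arc HW]
2. ∠WHX = 60°  [△HXW]
3. ∠WAX = 120°  [cyclic HXAW, opposite ∠H+∠A]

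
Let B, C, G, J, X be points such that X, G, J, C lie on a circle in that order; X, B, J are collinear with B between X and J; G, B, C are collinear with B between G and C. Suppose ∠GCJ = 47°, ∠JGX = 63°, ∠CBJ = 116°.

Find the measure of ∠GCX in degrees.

∠GCX = 70°

1. ∠GXJ = 47°  [same arc GJ]
2. ∠GJX = 70°  [△XGJ]
3. ∠GCX = 70°  [same arc XG]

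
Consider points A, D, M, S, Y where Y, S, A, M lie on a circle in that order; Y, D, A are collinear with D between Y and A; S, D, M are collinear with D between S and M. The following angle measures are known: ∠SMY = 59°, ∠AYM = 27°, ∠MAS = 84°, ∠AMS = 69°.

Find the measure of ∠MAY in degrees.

1. ∠MDY = 94°  [△YDM]
2. ∠ADM = 86°  [linear pair at D on YA]
3. ∠MAY = 25°  [△ADM]

∠MAY = 25°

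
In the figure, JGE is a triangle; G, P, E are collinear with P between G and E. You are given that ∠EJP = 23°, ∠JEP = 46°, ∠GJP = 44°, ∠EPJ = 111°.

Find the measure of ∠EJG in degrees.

∠EJG = 67°

1. ∠GEJ = 46°  [P on ray EG]
2. ∠GPJ = 69°  [linear pair at P on GE]
3. ∠JGP = 67°  [△JGP]
4. ∠EGJ = 67°  [P on ray GE]
5. ∠EJG = 67°  [△JGE]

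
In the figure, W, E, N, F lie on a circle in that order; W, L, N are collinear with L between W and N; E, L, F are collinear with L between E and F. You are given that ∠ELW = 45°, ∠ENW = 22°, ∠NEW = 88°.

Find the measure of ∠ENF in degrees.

1. ∠ELN = 135°  [linear pair at L on WN]
2. ∠EWN = 70°  [△WEN]
3. ∠FEN = 23°  [△ELN]
4. ∠EFN = 70°  [same arc EN]
5. ∠ENF = 87°  [△ENF]

∠ENF = 87°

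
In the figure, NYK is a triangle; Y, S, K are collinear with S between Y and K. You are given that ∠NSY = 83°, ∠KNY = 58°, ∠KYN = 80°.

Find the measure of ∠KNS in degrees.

∠KNS = 41°

1. ∠KSN = 97°  [linear pair at S on YK]
2. ∠NKY = 42°  [△NYK]
3. ∠NKS = 42°  [S on ray KY]
4. ∠KNS = 41°  [△NSK]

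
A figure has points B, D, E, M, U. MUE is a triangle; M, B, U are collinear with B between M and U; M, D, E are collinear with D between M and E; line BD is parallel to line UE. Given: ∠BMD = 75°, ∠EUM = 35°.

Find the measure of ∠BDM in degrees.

1. ∠EMU = 75°  [B on MU, D on ME]
2. ∠MEU = 70°  [△MUE]
3. ∠BDM = 70°  [BD∥UE, corresponding at D]

∠BDM = 70°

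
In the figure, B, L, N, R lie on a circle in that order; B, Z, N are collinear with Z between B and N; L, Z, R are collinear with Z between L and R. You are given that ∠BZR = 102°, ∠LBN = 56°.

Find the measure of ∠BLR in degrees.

∠BLR = 46°

1. ∠LZN = 102°  [vertical angles at Z]
2. ∠BZL = 78°  [linear pair at Z on BN]
3. ∠BLR = 46°  [△BZL]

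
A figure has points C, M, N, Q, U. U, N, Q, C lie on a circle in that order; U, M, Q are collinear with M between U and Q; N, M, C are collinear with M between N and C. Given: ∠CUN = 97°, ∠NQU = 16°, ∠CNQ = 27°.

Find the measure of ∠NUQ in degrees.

1. ∠CQN = 83°  [cyclic UNQC, opposite ∠U+∠Q]
2. ∠NCQ = 70°  [△NQC]
3. ∠NUQ = 70°  [same arc NQ]

∠NUQ = 70°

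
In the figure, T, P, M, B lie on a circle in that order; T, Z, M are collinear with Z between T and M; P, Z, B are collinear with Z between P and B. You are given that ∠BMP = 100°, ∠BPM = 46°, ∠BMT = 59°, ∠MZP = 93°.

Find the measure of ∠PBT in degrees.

1. ∠BTP = 80°  [cyclic TPMB, opposite ∠T+∠M]
2. ∠BPT = 59°  [same arc TB]
3. ∠PBT = 41°  [△TPB]

∠PBT = 41°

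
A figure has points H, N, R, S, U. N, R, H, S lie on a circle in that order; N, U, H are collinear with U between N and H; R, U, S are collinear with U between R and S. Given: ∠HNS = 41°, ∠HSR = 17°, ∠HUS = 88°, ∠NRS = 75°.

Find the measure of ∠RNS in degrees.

1. ∠HRS = 41°  [same arc HS]
2. ∠RHS = 122°  [△RHS]
3. ∠RNS = 58°  [cyclic NRHS, opposite ∠N+∠H]

∠RNS = 58°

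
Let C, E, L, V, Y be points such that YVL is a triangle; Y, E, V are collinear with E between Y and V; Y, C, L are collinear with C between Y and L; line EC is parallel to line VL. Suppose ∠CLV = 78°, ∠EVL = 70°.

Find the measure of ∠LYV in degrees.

∠LYV = 32°

1. ∠VLY = 78°  [C on ray LY]
2. ∠LVY = 70°  [E on ray VY]
3. ∠LYV = 32°  [△YVL]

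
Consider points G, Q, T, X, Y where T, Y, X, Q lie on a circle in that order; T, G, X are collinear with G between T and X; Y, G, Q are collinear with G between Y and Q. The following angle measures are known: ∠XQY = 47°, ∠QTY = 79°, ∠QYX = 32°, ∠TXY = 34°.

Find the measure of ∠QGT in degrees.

∠QGT = 114°

1. ∠QTX = 32°  [same arc XQ]
2. ∠TQY = 34°  [same arc TY]
3. ∠QGT = 114°  [△TGQ]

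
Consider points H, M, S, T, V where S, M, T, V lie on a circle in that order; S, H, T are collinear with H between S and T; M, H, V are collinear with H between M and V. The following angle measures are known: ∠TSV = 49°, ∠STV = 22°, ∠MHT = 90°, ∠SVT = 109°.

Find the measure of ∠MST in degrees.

1. ∠SMV = 22°  [same arc SV]
2. ∠MHS = 90°  [linear pair at H on ST]
3. ∠MST = 68°  [△SHM]

∠MST = 68°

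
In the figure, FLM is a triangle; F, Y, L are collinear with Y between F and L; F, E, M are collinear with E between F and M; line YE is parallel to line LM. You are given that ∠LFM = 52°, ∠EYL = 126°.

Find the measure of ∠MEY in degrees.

∠MEY = 106°

1. ∠EFY = 52°  [Y on FL, E on FM]
2. ∠EYF = 54°  [linear pair at Y on FL]
3. ∠FEY = 74°  [△FYE]
4. ∠MEY = 106°  [linear pair at E on FM]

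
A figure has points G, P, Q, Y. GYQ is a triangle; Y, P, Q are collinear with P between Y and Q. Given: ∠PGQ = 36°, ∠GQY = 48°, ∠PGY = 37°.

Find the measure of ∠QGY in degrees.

∠QGY = 73°

1. ∠GQP = 48°  [P on ray QY]
2. ∠GPQ = 96°  [△GPQ]
3. ∠GPY = 84°  [linear pair at P on YQ]
4. ∠GYP = 59°  [△GYP]
5. ∠GYQ = 59°  [P on ray YQ]
6. ∠QGY = 73°  [△GYQ]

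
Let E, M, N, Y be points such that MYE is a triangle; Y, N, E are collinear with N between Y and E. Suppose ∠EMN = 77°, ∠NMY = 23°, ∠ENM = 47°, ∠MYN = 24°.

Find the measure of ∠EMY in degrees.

1. ∠MEN = 56°  [△MNE]
2. ∠EYM = 24°  [N on ray YE]
3. ∠MEY = 56°  [N on ray EY]
4. ∠EMY = 100°  [△MYE]

∠EMY = 100°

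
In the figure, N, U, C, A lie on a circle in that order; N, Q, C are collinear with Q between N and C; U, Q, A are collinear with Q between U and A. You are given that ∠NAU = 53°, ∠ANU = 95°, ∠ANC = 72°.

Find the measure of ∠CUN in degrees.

∠CUN = 104°

1. ∠AUN = 32°  [△NUA]
2. ∠ACN = 32°  [same arc NA]
3. ∠CAN = 76°  [△NCA]
4. ∠CUN = 104°  [cyclic NUCA, opposite ∠U+∠A]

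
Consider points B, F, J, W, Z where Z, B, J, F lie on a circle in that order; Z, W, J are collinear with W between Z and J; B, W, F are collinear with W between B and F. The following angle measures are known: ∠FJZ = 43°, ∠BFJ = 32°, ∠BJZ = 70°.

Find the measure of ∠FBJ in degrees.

∠FBJ = 35°

1. ∠FWJ = 105°  [△JWF]
2. ∠BFZ = 70°  [same arc ZB]
3. ∠FWZ = 75°  [linear pair at W on ZJ]
4. ∠FZJ = 35°  [△ZWF]
5. ∠FBJ = 35°  [same arc JF]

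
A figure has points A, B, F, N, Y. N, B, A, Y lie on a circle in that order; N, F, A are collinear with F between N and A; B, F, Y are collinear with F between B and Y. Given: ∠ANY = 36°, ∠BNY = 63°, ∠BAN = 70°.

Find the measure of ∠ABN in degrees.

∠ABN = 83°

1. ∠ABY = 36°  [same arc AY]
2. ∠BAY = 117°  [cyclic NBAY, opposite ∠N+∠A]
3. ∠AYB = 27°  [△BAY]
4. ∠ANB = 27°  [same arc BA]
5. ∠ABN = 83°  [△NBA]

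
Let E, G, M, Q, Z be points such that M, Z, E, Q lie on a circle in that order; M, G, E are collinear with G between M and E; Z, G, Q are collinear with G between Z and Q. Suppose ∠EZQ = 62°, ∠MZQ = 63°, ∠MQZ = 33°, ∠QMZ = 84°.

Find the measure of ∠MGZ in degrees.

1. ∠MEZ = 33°  [same arc MZ]
2. ∠EGZ = 85°  [△ZGE]
3. ∠MGZ = 95°  [linear pair at G on ME]

∠MGZ = 95°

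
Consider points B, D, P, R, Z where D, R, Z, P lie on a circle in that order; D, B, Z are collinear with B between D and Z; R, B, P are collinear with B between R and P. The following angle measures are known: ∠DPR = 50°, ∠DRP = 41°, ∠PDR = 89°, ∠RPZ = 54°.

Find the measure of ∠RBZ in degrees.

∠RBZ = 95°

1. ∠DZR = 50°  [same arc DR]
2. ∠PZR = 91°  [cyclic DRZP, opposite ∠D+∠Z]
3. ∠PRZ = 35°  [△RZP]
4. ∠RBZ = 95°  [△RBZ]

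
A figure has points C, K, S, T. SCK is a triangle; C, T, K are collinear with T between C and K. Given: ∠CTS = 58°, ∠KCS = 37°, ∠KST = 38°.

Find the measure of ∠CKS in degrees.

1. ∠KTS = 122°  [linear pair at T on CK]
2. ∠SKT = 20°  [△STK]
3. ∠CKS = 20°  [T on ray KC]

∠CKS = 20°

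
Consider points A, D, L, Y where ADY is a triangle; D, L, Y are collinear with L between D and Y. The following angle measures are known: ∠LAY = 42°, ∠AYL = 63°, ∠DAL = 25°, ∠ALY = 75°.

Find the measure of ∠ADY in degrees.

1. ∠ALD = 105°  [linear pair at L on DY]
2. ∠ADL = 50°  [△ADL]
3. ∠ADY = 50°  [L on ray DY]

∠ADY = 50°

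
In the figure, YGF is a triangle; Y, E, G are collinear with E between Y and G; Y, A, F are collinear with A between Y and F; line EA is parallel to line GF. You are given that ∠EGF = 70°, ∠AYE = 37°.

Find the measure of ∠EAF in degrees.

1. ∠FGY = 70°  [E on ray GY]
2. ∠FYG = 37°  [E on YG, A on YF]
3. ∠GFY = 73°  [△YGF]
4. ∠EAY = 73°  [EA∥GF, corresponding at A]
5. ∠EAF = 107°  [linear pair at A on YF]

∠EAF = 107°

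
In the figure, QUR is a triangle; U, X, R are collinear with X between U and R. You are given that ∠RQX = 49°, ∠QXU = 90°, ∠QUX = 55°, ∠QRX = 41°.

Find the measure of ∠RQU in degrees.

1. ∠QUR = 55°  [X on ray UR]
2. ∠QRU = 41°  [X on ray RU]
3. ∠RQU = 84°  [△QUR]

∠RQU = 84°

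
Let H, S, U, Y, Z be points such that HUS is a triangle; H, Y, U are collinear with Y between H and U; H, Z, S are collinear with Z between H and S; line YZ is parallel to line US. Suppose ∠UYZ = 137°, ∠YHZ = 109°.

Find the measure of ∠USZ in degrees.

1. ∠HYZ = 43°  [linear pair at Y on HU]
2. ∠HZY = 28°  [△HYZ]
3. ∠SZY = 152°  [linear pair at Z on HS]
4. ∠USZ = 28°  [YZ∥US, co-interior at S–Z]

∠USZ = 28°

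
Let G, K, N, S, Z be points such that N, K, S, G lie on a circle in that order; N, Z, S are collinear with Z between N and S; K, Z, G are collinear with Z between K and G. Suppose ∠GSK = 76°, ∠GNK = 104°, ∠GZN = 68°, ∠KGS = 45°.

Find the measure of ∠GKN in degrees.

1. ∠KZS = 68°  [vertical angles at Z]
2. ∠KNS = 45°  [same arc KS]
3. ∠KZN = 112°  [linear pair at Z on NS]
4. ∠GKN = 23°  [△NZK]

∠GKN = 23°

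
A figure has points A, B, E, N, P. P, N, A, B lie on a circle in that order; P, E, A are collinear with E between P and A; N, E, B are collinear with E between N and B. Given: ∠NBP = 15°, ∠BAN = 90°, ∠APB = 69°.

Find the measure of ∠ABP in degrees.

1. ∠BEP = 96°  [△PEB]
2. ∠ANB = 69°  [same arc AB]
3. ∠AEB = 84°  [linear pair at E on PA]
4. ∠ABN = 21°  [△NAB]
5. ∠BAP = 75°  [△AEB]
6. ∠ABP = 36°  [△PAB]

∠ABP = 36°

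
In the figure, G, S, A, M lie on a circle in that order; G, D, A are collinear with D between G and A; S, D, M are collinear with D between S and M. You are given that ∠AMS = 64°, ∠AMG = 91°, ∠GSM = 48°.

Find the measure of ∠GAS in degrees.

1. ∠AGS = 64°  [same arc SA]
2. ∠ASG = 89°  [cyclic GSAM, opposite ∠S+∠M]
3. ∠GAS = 27°  [△GSA]

∠GAS = 27°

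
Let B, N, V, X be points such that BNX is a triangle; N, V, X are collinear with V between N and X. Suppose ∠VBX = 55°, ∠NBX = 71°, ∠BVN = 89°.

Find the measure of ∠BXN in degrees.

∠BXN = 34°

1. ∠BVX = 91°  [linear pair at V on NX]
2. ∠BXV = 34°  [△BVX]
3. ∠BXN = 34°  [V on ray XN]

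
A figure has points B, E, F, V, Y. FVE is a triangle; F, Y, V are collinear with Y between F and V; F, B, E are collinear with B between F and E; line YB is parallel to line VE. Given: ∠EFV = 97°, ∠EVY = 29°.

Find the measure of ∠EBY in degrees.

∠EBY = 126°

1. ∠EVF = 29°  [Y on ray VF]
2. ∠FEV = 54°  [△FVE]
3. ∠FBY = 54°  [YB∥VE, corresponding at B]
4. ∠EBY = 126°  [linear pair at B on FE]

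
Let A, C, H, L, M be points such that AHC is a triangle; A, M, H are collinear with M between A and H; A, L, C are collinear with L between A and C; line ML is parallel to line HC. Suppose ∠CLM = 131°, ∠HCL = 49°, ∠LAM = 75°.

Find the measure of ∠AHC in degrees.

1. ∠ACH = 49°  [L on ray CA]
2. ∠CAH = 75°  [M on AH, L on AC]
3. ∠AHC = 56°  [△AHC]

∠AHC = 56°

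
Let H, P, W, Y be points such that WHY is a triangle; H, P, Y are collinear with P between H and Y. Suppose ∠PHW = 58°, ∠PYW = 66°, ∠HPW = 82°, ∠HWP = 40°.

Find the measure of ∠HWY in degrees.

1. ∠WHY = 58°  [P on ray HY]
2. ∠HYW = 66°  [P on ray YH]
3. ∠HWY = 56°  [△WHY]

∠HWY = 56°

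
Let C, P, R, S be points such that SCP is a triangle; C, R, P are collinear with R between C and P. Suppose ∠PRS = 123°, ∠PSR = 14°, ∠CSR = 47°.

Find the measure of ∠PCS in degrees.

∠PCS = 76°

1. ∠CRS = 57°  [linear pair at R on CP]
2. ∠RCS = 76°  [△SCR]
3. ∠PCS = 76°  [R on ray CP]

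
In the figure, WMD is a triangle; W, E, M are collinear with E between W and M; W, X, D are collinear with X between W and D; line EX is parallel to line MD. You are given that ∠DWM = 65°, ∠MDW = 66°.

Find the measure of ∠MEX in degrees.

1. ∠DMW = 49°  [△WMD]
2. ∠WEX = 49°  [EX∥MD, corresponding at E]
3. ∠MEX = 131°  [linear pair at E on WM]

∠MEX = 131°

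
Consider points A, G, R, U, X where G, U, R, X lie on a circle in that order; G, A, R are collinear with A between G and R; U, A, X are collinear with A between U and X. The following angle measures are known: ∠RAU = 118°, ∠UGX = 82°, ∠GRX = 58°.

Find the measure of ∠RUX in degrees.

1. ∠GAX = 118°  [vertical angles at A]
2. ∠URX = 98°  [cyclic GURX, opposite ∠G+∠R]
3. ∠RAX = 62°  [linear pair at A on GR]
4. ∠RXU = 60°  [△RAX]
5. ∠RUX = 22°  [△URX]

∠RUX = 22°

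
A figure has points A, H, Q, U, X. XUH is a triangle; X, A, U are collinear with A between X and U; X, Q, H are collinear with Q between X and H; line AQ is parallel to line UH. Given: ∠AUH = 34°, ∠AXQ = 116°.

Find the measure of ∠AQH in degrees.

∠AQH = 150°

1. ∠HUX = 34°  [A on ray UX]
2. ∠HXU = 116°  [A on XU, Q on XH]
3. ∠UHX = 30°  [△XUH]
4. ∠AQX = 30°  [AQ∥UH, corresponding at Q]
5. ∠AQH = 150°  [linear pair at Q on XH]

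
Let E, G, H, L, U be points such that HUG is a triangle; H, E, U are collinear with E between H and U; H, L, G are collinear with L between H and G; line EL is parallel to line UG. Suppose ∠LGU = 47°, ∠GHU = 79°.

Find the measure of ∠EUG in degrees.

1. ∠HGU = 47°  [L on ray GH]
2. ∠GUH = 54°  [△HUG]
3. ∠EUG = 54°  [E on ray UH]

∠EUG = 54°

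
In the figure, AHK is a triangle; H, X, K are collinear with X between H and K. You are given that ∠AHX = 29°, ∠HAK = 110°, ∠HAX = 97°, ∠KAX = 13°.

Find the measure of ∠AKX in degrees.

1. ∠AHK = 29°  [X on ray HK]
2. ∠AKH = 41°  [△AHK]
3. ∠AKX = 41°  [X on ray KH]

∠AKX = 41°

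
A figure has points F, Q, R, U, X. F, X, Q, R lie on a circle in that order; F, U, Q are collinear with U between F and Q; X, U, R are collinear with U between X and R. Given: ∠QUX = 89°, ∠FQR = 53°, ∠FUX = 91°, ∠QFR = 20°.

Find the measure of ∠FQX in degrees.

∠FQX = 71°

1. ∠FXR = 53°  [same arc FR]
2. ∠FRQ = 107°  [△FQR]
3. ∠QFX = 36°  [△FUX]
4. ∠FXQ = 73°  [cyclic FXQR, opposite ∠X+∠R]
5. ∠FQX = 71°  [△FXQ]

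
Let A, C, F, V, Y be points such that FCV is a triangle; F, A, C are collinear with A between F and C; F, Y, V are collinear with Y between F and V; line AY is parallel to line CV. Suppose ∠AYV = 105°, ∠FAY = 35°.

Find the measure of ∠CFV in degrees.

1. ∠AYF = 75°  [linear pair at Y on FV]
2. ∠AFY = 70°  [△FAY]
3. ∠CFV = 70°  [A on FC, Y on FV]

∠CFV = 70°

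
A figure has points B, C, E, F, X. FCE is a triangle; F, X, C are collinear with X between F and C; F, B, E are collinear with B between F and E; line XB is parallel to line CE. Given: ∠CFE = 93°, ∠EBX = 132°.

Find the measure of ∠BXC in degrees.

1. ∠BFX = 93°  [X on FC, B on FE]
2. ∠FBX = 48°  [linear pair at B on FE]
3. ∠BXF = 39°  [△FXB]
4. ∠BXC = 141°  [linear pair at X on FC]

∠BXC = 141°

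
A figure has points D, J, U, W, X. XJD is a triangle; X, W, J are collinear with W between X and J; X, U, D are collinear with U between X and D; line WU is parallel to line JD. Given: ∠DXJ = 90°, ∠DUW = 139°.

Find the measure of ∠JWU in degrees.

1. ∠UXW = 90°  [W on XJ, U on XD]
2. ∠WUX = 41°  [linear pair at U on XD]
3. ∠UWX = 49°  [△XWU]
4. ∠JWU = 131°  [linear pair at W on XJ]

∠JWU = 131°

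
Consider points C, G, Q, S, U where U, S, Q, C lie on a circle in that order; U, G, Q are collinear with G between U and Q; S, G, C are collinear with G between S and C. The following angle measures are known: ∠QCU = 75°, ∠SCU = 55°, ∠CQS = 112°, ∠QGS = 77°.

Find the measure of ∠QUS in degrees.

1. ∠QSU = 105°  [cyclic USQC, opposite ∠S+∠C]
2. ∠SQU = 55°  [same arc US]
3. ∠QUS = 20°  [△USQ]

∠QUS = 20°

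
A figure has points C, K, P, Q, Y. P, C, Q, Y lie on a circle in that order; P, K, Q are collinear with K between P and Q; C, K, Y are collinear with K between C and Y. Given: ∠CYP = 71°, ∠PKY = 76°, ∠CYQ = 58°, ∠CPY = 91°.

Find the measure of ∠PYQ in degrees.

∠PYQ = 129°

1. ∠QPY = 33°  [△PKY]
2. ∠QKY = 104°  [linear pair at K on PQ]
3. ∠PQY = 18°  [△QKY]
4. ∠PYQ = 129°  [△PQY]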